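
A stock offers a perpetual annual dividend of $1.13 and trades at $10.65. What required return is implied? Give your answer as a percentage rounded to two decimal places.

10.61%

P = C/r ⇒ r = C/P = $1.13/$10.65 = 0.106103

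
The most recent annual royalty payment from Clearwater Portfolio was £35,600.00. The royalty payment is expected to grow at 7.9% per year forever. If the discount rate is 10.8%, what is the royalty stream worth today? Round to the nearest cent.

£1324565.52

D₁ = D₀ × (1 + g) = £35,600.00 × 1.079 = £38,412.4000
Growing perpetuity: P = D₁ / (r − g) = £38,412.4000 / (0.108 − 0.079) = £1,324,565.52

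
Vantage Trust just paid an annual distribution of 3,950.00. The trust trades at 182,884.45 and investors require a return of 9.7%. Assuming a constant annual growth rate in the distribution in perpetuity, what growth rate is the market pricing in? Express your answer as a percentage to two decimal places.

7.38%

P = D₀(1+g)/(r−g) ⇒ P(r−g) = D₀(1+g) ⇒ g(P+D₀) = P·r − D₀
g = (P·r − D₀)/(P + D₀) = (182,884.45×0.097 − 3,950.00) / (182,884.45 + 3,950.00) = 0.073808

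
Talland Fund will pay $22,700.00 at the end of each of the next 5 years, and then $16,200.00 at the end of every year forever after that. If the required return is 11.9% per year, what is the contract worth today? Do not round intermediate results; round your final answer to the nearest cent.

PV of 5-year annuity: $22,700.00 × [1 − (1+0.119)^−5] / 0.119 = 82031.54115
Perpetuity value at year 5: $16,200.00 / 0.119 = 136134.45378
PV of perpetuity: 136134.45378 / (1+0.119)^5 = 77592.12045
Total PV = 82031.54115 + 77592.12045 = 159623.66160

$159623.66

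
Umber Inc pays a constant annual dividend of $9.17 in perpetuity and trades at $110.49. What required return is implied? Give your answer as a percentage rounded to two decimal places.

P = C/r ⇒ r = C/P = $9.17/$110.49 = 0.082994

8.30%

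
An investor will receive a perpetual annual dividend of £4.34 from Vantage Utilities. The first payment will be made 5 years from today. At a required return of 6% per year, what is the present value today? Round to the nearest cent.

Value at end of year 4: C / r = £4.34 / 0.06 = £72.3333
Discount to today: PV = £72.3333 / (1 + 0.06)^4 = £72.3333 / 1.262477 = £57.29

£57.29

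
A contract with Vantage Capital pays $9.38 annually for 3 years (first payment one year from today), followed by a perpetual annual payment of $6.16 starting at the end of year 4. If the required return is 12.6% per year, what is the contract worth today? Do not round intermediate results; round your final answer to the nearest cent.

$56.54

PV of 3-year annuity: $9.38 × [1 − (1+0.126)^−3] / 0.126 = 22.29891
Perpetuity value at year 3: $6.16 / 0.126 = 48.88889
PV of perpetuity: 48.88889 / (1+0.126)^3 = 34.24483
Total PV = 22.29891 + 34.24483 = 56.54374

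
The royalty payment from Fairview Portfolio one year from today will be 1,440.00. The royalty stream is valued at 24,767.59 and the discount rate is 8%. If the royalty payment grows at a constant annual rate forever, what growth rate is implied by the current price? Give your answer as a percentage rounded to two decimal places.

2.19%

P = D₁/(r−g) ⇒ g = r − D₁/P = 0.08 − 1,440.00/24,767.59 = 0.021860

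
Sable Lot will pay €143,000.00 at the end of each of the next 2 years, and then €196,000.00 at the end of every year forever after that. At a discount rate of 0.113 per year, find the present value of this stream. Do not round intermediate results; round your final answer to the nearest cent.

PV of 2-year annuity: €143,000.00 × [1 − (1+0.113)^−2] / 0.113 = 243918.76129
Perpetuity value at year 2: €196,000.00 / 0.113 = 1734513.27434
PV of perpetuity: 1734513.27434 / (1+0.113)^2 = 1400191.05607
Total PV = 243918.76129 + 1400191.05607 = 1644109.81736

€1644109.82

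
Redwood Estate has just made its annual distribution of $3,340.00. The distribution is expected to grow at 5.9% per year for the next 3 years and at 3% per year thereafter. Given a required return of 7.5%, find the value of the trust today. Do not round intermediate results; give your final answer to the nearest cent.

$82810.59

D_1 = 3537.06000
D_2 = 3745.74654
D_3 = 3966.74559
Terminal value at year 3: TV = D_3×(1+g_2)/(r−g_2) = 4085.74795/0.045 = 90794.39897
P_0 = D_1/(1+r)^1 + D_2/(1+r)^2 + D_3/(1+r)^3 + TV/(1+r)^3
    = 3290.28837 + 3241.31664 + 3193.07379 + 73085.91110 = 82810.58990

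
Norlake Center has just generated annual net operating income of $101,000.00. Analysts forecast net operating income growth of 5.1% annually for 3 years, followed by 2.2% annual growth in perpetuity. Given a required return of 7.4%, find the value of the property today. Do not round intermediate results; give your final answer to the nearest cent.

D_1 = 106151.00000
D_2 = 111564.70100
D_3 = 117254.50075
Terminal value at year 3: TV = D_3×(1+g_2)/(r−g_2) = 119834.09977/0.052 = 2304501.91861
P_0 = D_1/(1+r)^1 + D_2/(1+r)^2 + D_3/(1+r)^3 + TV/(1+r)^3
    = 98837.05773 + 96720.43545 + 94649.14121 + 1860219.65989 = 2150426.29427

$2150426.29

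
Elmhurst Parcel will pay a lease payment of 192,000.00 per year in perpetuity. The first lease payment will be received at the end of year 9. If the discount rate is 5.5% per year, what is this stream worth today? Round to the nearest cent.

Value at end of year 8: C / r = 192,000.00 / 0.055 = 3,490,909.0909
Discount to today: PV = 3,490,909.0909 / (1 + 0.055)^8 = 3,490,909.0909 / 1.534687 = 2,274,672.42

2274672.42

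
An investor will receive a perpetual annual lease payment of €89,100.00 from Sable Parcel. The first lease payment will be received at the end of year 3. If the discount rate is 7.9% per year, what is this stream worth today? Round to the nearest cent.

Value at end of year 2: C / r = €89,100.00 / 0.079 = €1,127,848.1013
Discount to today: PV = €1,127,848.1013 / (1 + 0.079)^2 = €1,127,848.1013 / 1.164241 = €968,741.10

€968741.10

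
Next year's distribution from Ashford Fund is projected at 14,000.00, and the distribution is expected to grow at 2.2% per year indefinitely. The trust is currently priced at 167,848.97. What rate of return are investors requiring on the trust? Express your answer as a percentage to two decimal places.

P = D₁/(r − g) ⇒ r = D₁/P + g = 14,000.0000/167,848.97 + 0.022 = 0.083408 + 0.022 = 0.105408

10.54%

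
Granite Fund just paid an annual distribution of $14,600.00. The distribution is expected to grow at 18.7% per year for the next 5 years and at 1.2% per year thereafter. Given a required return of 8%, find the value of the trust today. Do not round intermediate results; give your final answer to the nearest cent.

$446250.04

D_1 = 17330.20000
D_2 = 20570.94740
D_3 = 24417.71456
D_4 = 28983.82719
D_5 = 34403.80287
Terminal value at year 5: TV = D_5×(1+g_2)/(r−g_2) = 34816.64851/0.068 = 512009.53685
P_0 = D_1/(1+r)^1 + D_2/(1+r)^2 + D_3/(1+r)^3 + D_4/(1+r)^4 + D_5/(1+r)^5 + TV/(1+r)^5
    = 16046.48148 + 17636.27178 + 19383.56907 + 21303.97823 + 23414.65015 + 348465.08750 = 446250.03821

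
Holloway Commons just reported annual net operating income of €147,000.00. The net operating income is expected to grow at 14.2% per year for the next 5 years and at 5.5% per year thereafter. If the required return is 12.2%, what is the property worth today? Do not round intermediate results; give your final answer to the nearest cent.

D_1 = 167874.00000
D_2 = 191712.10800
D_3 = 218935.22734
D_4 = 250024.02962
D_5 = 285527.44182
Terminal value at year 5: TV = D_5×(1+g_2)/(r−g_2) = 301231.45112/0.067 = 4495991.80782
P_0 = D_1/(1+r)^1 + D_2/(1+r)^2 + D_3/(1+r)^3 + D_4/(1+r)^4 + D_5/(1+r)^5 + TV/(1+r)^5
    = 149620.32086 + 152287.34975 + 155001.91926 + 157764.87682 + 160577.08497 + 2528489.92001 = 3303741.47167

€3303741.47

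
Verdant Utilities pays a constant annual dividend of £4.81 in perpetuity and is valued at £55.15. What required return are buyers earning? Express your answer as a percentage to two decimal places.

P = C/r ⇒ r = C/P = £4.81/£55.15 = 0.087217

8.72%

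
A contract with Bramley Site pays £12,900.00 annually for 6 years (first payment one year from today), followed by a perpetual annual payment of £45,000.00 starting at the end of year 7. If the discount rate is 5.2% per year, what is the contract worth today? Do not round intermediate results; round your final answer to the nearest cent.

£703491.84

PV of 6-year annuity: £12,900.00 × [1 − (1+0.052)^−6] / 0.052 = 65059.71422
Perpetuity value at year 6: £45,000.00 / 0.052 = 865384.61538
PV of perpetuity: 865384.61538 / (1+0.052)^6 = 638432.12391
Total PV = 65059.71422 + 638432.12391 = 703491.83813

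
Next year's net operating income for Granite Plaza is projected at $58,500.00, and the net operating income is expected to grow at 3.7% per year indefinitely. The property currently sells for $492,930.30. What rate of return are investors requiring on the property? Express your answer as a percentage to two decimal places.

P = D₁/(r − g) ⇒ r = D₁/P + g = $58,500.0000/$492,930.30 + 0.037 = 0.118678 + 0.037 = 0.155678

15.57%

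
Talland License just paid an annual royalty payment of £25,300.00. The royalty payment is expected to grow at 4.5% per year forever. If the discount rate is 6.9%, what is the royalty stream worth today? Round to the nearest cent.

£1101604.17

D₁ = D₀ × (1 + g) = £25,300.00 × 1.045 = £26,438.5000
Growing perpetuity: P = D₁ / (r − g) = £26,438.5000 / (0.069 − 0.045) = £1,101,604.17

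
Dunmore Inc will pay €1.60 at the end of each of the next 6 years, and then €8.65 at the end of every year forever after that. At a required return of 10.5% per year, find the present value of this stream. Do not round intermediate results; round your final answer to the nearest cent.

PV of 6-year annuity: €1.60 × [1 − (1+0.105)^−6] / 0.105 = 6.86749
Perpetuity value at year 6: €8.65 / 0.105 = 82.38095
PV of perpetuity: 82.38095 / (1+0.105)^6 = 45.25360
Total PV = 6.86749 + 45.25360 = 52.12109

€52.12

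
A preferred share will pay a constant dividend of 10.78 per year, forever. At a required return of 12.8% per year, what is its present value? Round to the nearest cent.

84.22

Level perpetuity: PV = C / r = 10.78 / 0.128 = 84.22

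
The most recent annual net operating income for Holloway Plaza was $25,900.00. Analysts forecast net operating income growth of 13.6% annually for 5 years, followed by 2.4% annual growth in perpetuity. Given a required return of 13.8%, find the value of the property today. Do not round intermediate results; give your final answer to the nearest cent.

$359427.27

D_1 = 29422.40000
D_2 = 33423.84640
D_3 = 37969.48951
D_4 = 43133.34008
D_5 = 48999.47434
Terminal value at year 5: TV = D_5×(1+g_2)/(r−g_2) = 50175.46172/0.114 = 440135.62912
P_0 = D_1/(1+r)^1 + D_2/(1+r)^2 + D_3/(1+r)^3 + D_4/(1+r)^4 + D_5/(1+r)^5 + TV/(1+r)^5
    = 25854.48155 + 25809.04309 + 25763.68449 + 25718.40561 + 25673.20630 + 230608.44958 = 359427.27062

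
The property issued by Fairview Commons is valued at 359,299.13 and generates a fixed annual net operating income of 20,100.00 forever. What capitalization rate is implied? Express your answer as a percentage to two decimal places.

5.59%

P = C/r ⇒ r = C/P = 20,100.00/359,299.13 = 0.055942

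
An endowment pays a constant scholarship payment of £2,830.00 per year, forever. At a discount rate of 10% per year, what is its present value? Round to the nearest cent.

£28300.00

Level perpetuity: PV = C / r = £2,830.00 / 0.1 = £28,300.00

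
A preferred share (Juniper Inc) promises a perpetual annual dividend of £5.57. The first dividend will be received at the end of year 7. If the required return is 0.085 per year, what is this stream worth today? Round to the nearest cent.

£40.17

Value at end of year 6: C / r = £5.57 / 0.085 = £65.5294
Discount to today: PV = £65.5294 / (1 + 0.085)^6 = £65.5294 / 1.631468 = £40.17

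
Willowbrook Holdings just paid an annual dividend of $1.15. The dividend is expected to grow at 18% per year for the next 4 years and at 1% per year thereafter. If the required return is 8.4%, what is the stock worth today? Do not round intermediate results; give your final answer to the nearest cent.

D_1 = 1.35700
D_2 = 1.60126
D_3 = 1.88949
D_4 = 2.22959
Terminal value at year 4: TV = D_4×(1+g_2)/(r−g_2) = 2.25189/0.074 = 30.43095
P_0 = D_1/(1+r)^1 + D_2/(1+r)^2 + D_3/(1+r)^3 + D_4/(1+r)^4 + TV/(1+r)^4
    = 1.25185 + 1.36271 + 1.48339 + 1.61476 + 22.03933 = 27.75204

$27.75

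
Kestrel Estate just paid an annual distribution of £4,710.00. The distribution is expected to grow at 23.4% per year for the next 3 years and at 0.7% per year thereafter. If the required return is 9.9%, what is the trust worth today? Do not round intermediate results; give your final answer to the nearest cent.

D_1 = 5812.14000
D_2 = 7172.18076
D_3 = 8850.47106
Terminal value at year 3: TV = D_3×(1+g_2)/(r−g_2) = 8912.42436/0.092 = 96874.17777
P_0 = D_1/(1+r)^1 + D_2/(1+r)^2 + D_3/(1+r)^3 + TV/(1+r)^3
    = 5288.57143 + 5938.21396 + 6667.65790 + 72981.86414 = 90876.30743

£90876.31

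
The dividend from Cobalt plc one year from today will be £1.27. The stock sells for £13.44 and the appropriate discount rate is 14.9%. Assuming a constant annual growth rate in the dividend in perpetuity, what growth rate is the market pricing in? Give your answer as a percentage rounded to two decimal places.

5.45%

P = D₁/(r−g) ⇒ g = r − D₁/P = 0.149 − £1.27/£13.44 = 0.054506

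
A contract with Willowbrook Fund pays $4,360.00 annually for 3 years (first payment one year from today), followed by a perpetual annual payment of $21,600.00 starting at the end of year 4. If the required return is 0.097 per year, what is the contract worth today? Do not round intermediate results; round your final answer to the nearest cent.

PV of 3-year annuity: $4,360.00 × [1 − (1+0.097)^−3] / 0.097 = 10900.19756
Perpetuity value at year 3: $21,600.00 / 0.097 = 222680.41237
PV of perpetuity: 222680.41237 / (1+0.097)^3 = 168679.43364
Total PV = 10900.19756 + 168679.43364 = 179579.63120

$179579.63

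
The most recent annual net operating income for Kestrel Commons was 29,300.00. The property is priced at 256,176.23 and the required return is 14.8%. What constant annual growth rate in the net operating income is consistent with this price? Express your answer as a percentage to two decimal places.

3.02%

P = D₀(1+g)/(r−g) ⇒ P(r−g) = D₀(1+g) ⇒ g(P+D₀) = P·r − D₀
g = (P·r − D₀)/(P + D₀) = (256,176.23×0.148 − 29,300.00) / (256,176.23 + 29,300.00) = 0.030174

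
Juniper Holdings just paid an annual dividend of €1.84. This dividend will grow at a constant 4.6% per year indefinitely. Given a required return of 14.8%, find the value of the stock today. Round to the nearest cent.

€18.87

D₁ = D₀ × (1 + g) = €1.84 × 1.046 = €1.9246
Growing perpetuity: P = D₁ / (r − g) = €1.9246 / (0.148 − 0.046) = €18.87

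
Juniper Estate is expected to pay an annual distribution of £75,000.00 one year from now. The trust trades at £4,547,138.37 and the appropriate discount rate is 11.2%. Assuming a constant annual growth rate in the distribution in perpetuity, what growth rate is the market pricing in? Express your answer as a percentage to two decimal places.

P = D₁/(r−g) ⇒ g = r − D₁/P = 0.112 − £75,000.00/£4,547,138.37 = 0.095506

9.55%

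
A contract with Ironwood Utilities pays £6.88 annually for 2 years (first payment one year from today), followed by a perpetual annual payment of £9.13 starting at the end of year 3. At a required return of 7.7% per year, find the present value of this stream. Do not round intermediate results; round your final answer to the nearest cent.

£114.54

PV of 2-year annuity: £6.88 × [1 − (1+0.077)^−2] / 0.077 = 12.31951
Perpetuity value at year 2: £9.13 / 0.077 = 118.57143
PV of perpetuity: 118.57143 / (1+0.077)^2 = 102.22301
Total PV = 12.31951 + 102.22301 = 114.54252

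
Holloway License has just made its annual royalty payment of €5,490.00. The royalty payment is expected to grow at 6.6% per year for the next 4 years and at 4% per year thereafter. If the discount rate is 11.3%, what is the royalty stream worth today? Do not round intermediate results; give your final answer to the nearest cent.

€85553.44

D_1 = 5852.34000
D_2 = 6238.59444
D_3 = 6650.34167
D_4 = 7089.26422
Terminal value at year 4: TV = D_4×(1+g_2)/(r−g_2) = 7372.83479/0.073 = 100997.73688
P_0 = D_1/(1+r)^1 + D_2/(1+r)^2 + D_3/(1+r)^3 + D_4/(1+r)^4 + TV/(1+r)^4
    = 5258.16712 + 5036.12412 + 4823.45760 + 4619.77161 + 65815.92434 = 85553.44479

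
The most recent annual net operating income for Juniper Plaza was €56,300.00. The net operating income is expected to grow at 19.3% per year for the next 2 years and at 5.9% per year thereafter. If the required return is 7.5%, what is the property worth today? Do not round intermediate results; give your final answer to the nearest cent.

€4721137.97

D_1 = 67165.90000
D_2 = 80128.91870
Terminal value at year 2: TV = D_2×(1+g_2)/(r−g_2) = 84856.52490/0.016 = 5303532.80646
P_0 = D_1/(1+r)^1 + D_2/(1+r)^2 + TV/(1+r)^2
    = 62479.90698 + 69338.16653 + 4589319.89742 = 4721137.97093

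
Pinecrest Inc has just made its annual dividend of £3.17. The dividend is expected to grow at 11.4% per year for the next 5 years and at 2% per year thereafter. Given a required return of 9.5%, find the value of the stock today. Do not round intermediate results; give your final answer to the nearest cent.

£63.68

D_1 = 3.53138
D_2 = 3.93396
D_3 = 4.38243
D_4 = 4.88203
D_5 = 5.43858
Terminal value at year 5: TV = D_5×(1+g_2)/(r−g_2) = 5.54735/0.075 = 73.96464
P_0 = D_1/(1+r)^1 + D_2/(1+r)^2 + D_3/(1+r)^3 + D_4/(1+r)^4 + D_5/(1+r)^5 + TV/(1+r)^5
    = 3.22500 + 3.28096 + 3.33789 + 3.39581 + 3.45473 + 46.98438 = 63.67879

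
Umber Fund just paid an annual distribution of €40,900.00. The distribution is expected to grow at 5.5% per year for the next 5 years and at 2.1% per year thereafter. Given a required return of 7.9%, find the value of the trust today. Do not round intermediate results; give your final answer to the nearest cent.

€834644.74

D_1 = 43149.50000
D_2 = 45522.72250
D_3 = 48026.47224
D_4 = 50667.92821
D_5 = 53454.66426
Terminal value at year 5: TV = D_5×(1+g_2)/(r−g_2) = 54577.21221/0.058 = 940986.41744
P_0 = D_1/(1+r)^1 + D_2/(1+r)^2 + D_3/(1+r)^3 + D_4/(1+r)^4 + D_5/(1+r)^5 + TV/(1+r)^5
    = 39990.26877 + 39100.77252 + 38231.06118 + 37380.69466 + 36549.24270 + 643392.70332 = 834644.74314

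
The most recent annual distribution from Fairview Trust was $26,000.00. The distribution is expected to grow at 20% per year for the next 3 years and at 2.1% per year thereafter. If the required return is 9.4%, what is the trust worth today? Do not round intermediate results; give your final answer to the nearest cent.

D_1 = 31200.00000
D_2 = 37440.00000
D_3 = 44928.00000
Terminal value at year 3: TV = D_3×(1+g_2)/(r−g_2) = 45871.48800/0.073 = 628376.54795
P_0 = D_1/(1+r)^1 + D_2/(1+r)^2 + D_3/(1+r)^3 + TV/(1+r)^3
    = 28519.19561 + 31282.48148 + 34313.50802 + 479919.06419 = 574034.24930

$574034.25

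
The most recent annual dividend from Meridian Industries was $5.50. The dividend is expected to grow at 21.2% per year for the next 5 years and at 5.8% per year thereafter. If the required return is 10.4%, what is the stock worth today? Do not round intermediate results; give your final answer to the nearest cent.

$238.43

D_1 = 6.66600
D_2 = 8.07919
D_3 = 9.79198
D_4 = 11.86788
D_5 = 14.38387
Terminal value at year 5: TV = D_5×(1+g_2)/(r−g_2) = 15.21814/0.046 = 330.82904
P_0 = D_1/(1+r)^1 + D_2/(1+r)^2 + D_3/(1+r)^3 + D_4/(1+r)^4 + D_5/(1+r)^5 + TV/(1+r)^5
    = 6.03804 + 6.62872 + 7.27718 + 7.98908 + 8.77062 + 201.72432 = 238.42797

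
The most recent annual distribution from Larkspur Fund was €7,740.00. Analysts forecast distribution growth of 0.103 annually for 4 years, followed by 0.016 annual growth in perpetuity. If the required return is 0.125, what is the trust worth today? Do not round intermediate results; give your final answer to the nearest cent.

€96141.06

D_1 = 8537.22000
D_2 = 9416.55366
D_3 = 10386.45869
D_4 = 11456.26393
Terminal value at year 4: TV = D_4×(1+g_2)/(r−g_2) = 11639.56415/0.109 = 106784.99224
P_0 = D_1/(1+r)^1 + D_2/(1+r)^2 + D_3/(1+r)^3 + D_4/(1+r)^4 + TV/(1+r)^4
    = 7588.64000 + 7440.23993 + 7294.74190 + 7152.08917 + 66665.34495 = 96141.05596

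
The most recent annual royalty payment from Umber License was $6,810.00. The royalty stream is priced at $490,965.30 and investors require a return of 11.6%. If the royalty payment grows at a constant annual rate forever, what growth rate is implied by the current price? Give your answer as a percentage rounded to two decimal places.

P = D₀(1+g)/(r−g) ⇒ P(r−g) = D₀(1+g) ⇒ g(P+D₀) = P·r − D₀
g = (P·r − D₀)/(P + D₀) = ($490,965.30×0.116 − $6,810.00) / ($490,965.30 + $6,810.00) = 0.100732

10.07%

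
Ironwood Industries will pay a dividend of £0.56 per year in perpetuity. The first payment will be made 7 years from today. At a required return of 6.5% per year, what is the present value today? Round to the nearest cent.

Value at end of year 6: C / r = £0.56 / 0.065 = £8.6154
Discount to today: PV = £8.6154 / (1 + 0.065)^6 = £8.6154 / 1.459142 = £5.90

£5.90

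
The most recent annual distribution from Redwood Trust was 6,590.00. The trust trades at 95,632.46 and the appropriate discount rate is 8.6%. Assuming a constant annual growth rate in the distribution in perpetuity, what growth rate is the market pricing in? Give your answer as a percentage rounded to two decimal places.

1.60%

P = D₀(1+g)/(r−g) ⇒ P(r−g) = D₀(1+g) ⇒ g(P+D₀) = P·r − D₀
g = (P·r − D₀)/(P + D₀) = (95,632.46×0.086 − 6,590.00) / (95,632.46 + 6,590.00) = 0.015989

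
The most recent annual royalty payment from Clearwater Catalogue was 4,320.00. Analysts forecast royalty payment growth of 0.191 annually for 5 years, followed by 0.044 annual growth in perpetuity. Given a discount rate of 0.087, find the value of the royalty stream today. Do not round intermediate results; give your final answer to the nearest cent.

194275.05

D_1 = 5145.12000
D_2 = 6127.83792
D_3 = 7298.25496
D_4 = 8692.22166
D_5 = 10352.43600
Terminal value at year 5: TV = D_5×(1+g_2)/(r−g_2) = 10807.94318/0.043 = 251347.51585
P_0 = D_1/(1+r)^1 + D_2/(1+r)^2 + D_3/(1+r)^3 + D_4/(1+r)^4 + D_5/(1+r)^5 + TV/(1+r)^5
    = 4733.32107 + 5186.18711 + 5682.38165 + 6226.05018 + 6821.73483 + 165625.37588 = 194275.05071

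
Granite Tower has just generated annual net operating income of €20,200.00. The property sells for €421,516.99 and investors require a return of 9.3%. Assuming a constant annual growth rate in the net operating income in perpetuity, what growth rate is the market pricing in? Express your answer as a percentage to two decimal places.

P = D₀(1+g)/(r−g) ⇒ P(r−g) = D₀(1+g) ⇒ g(P+D₀) = P·r − D₀
g = (P·r − D₀)/(P + D₀) = (€421,516.99×0.093 − €20,200.00) / (€421,516.99 + €20,200.00) = 0.043016

4.30%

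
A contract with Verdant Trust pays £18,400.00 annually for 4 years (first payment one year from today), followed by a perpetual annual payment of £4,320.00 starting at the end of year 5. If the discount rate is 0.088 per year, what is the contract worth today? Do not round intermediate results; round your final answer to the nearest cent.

£94907.13

PV of 4-year annuity: £18,400.00 × [1 − (1+0.088)^−4] / 0.088 = 59873.47441
Perpetuity value at year 4: £4,320.00 / 0.088 = 49090.90909
PV of perpetuity: 49090.90909 / (1+0.088)^4 = 35033.65858
Total PV = 59873.47441 + 35033.65858 = 94907.13299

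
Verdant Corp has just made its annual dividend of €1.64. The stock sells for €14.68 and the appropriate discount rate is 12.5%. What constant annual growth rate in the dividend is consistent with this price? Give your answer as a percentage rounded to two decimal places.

1.19%

P = D₀(1+g)/(r−g) ⇒ P(r−g) = D₀(1+g) ⇒ g(P+D₀) = P·r − D₀
g = (P·r − D₀)/(P + D₀) = (€14.68×0.125 − €1.64) / (€14.68 + €1.64) = 0.011949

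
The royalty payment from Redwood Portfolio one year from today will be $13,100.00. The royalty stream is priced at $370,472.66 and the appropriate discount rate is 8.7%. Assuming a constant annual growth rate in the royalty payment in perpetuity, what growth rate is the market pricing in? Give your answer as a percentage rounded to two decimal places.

5.16%

P = D₁/(r−g) ⇒ g = r − D₁/P = 0.087 − $13,100.00/$370,472.66 = 0.051640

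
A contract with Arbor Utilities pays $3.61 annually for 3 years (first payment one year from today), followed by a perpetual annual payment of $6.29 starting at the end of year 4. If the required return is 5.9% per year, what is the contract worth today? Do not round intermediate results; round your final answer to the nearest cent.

$99.43

PV of 3-year annuity: $3.61 × [1 − (1+0.059)^−3] / 0.059 = 9.66745
Perpetuity value at year 3: $6.29 / 0.059 = 106.61017
PV of perpetuity: 106.61017 / (1+0.059)^3 = 89.76577
Total PV = 9.66745 + 89.76577 = 99.43322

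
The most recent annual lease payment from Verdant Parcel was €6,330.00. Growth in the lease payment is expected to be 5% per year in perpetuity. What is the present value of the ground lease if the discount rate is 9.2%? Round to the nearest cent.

€158250.00

D₁ = D₀ × (1 + g) = €6,330.00 × 1.05 = €6,646.5000
Growing perpetuity: P = D₁ / (r − g) = €6,646.5000 / (0.092 − 0.05) = €158,250.00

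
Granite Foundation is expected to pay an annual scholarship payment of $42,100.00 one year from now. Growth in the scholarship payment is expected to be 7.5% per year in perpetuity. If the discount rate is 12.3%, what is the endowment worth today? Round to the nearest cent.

$877083.33

Growing perpetuity: P = D₁ / (r − g) = $42,100.0000 / (0.123 − 0.075) = $877,083.33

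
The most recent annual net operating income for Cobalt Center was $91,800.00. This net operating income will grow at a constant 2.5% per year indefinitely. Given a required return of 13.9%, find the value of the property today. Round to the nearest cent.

$825394.74

D₁ = D₀ × (1 + g) = $91,800.00 × 1.025 = $94,095.0000
Growing perpetuity: P = D₁ / (r − g) = $94,095.0000 / (0.139 − 0.025) = $825,394.74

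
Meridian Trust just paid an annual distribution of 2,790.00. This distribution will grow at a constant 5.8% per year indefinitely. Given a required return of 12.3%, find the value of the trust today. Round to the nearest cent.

45412.62

D₁ = D₀ × (1 + g) = 2,790.00 × 1.058 = 2,951.8200
Growing perpetuity: P = D₁ / (r − g) = 2,951.8200 / (0.123 − 0.058) = 45,412.62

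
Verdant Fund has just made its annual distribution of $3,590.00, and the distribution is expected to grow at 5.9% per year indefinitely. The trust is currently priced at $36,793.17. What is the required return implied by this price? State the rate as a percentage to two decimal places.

D₁ = $3,590.00 × 1.059 = $3,801.8100
P = D₁/(r − g) ⇒ r = D₁/P + g = $3,801.8100/$36,793.17 + 0.059 = 0.103329 + 0.059 = 0.162329

16.23%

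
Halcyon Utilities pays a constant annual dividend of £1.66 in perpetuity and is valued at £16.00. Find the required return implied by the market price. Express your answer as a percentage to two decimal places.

10.38%

P = C/r ⇒ r = C/P = £1.66/£16.00 = 0.103750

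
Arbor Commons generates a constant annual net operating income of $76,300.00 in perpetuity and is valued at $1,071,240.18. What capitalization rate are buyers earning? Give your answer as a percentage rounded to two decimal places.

7.12%

P = C/r ⇒ r = C/P = $76,300.00/$1,071,240.18 = 0.071226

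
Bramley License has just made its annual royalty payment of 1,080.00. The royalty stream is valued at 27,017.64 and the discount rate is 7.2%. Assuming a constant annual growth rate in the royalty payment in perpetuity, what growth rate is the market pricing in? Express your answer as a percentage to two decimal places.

3.08%

P = D₀(1+g)/(r−g) ⇒ P(r−g) = D₀(1+g) ⇒ g(P+D₀) = P·r − D₀
g = (P·r − D₀)/(P + D₀) = (27,017.64×0.072 − 1,080.00) / (27,017.64 + 1,080.00) = 0.030795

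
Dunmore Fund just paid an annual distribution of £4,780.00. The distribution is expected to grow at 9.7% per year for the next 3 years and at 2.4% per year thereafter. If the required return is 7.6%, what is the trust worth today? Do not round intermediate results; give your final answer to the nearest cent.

D_1 = 5243.66000
D_2 = 5752.29502
D_3 = 6310.26764
Terminal value at year 3: TV = D_3×(1+g_2)/(r−g_2) = 6461.71406/0.052 = 124263.73193
P_0 = D_1/(1+r)^1 + D_2/(1+r)^2 + D_3/(1+r)^3 + TV/(1+r)^3
    = 4873.28996 + 4968.40064 + 5065.36757 + 99748.77671 = 114655.83489

£114655.83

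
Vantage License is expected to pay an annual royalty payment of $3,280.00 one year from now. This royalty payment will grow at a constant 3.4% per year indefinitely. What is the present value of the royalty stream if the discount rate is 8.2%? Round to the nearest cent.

Growing perpetuity: P = D₁ / (r − g) = $3,280.0000 / (0.082 − 0.034) = $68,333.33

$68333.33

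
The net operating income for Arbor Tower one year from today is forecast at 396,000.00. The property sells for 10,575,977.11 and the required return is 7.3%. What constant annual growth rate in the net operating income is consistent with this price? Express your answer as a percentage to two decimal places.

3.56%

P = D₁/(r−g) ⇒ g = r − D₁/P = 0.073 − 396,000.00/10,575,977.11 = 0.035557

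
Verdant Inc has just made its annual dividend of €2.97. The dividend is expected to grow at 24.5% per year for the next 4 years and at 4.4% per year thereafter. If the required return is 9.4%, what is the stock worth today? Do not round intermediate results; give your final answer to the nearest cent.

D_1 = 3.69765
D_2 = 4.60357
D_3 = 5.73145
D_4 = 7.13566
Terminal value at year 4: TV = D_4×(1+g_2)/(r−g_2) = 7.44962/0.05 = 148.99248
P_0 = D_1/(1+r)^1 + D_2/(1+r)^2 + D_3/(1+r)^3 + D_4/(1+r)^4 + TV/(1+r)^4
    = 3.37994 + 3.84645 + 4.37736 + 4.98155 + 104.01478 = 120.60008

€120.60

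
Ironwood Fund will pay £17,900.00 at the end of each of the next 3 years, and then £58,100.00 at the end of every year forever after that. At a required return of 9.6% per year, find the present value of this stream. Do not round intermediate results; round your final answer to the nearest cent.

PV of 3-year annuity: £17,900.00 × [1 − (1+0.096)^−3] / 0.096 = 44830.00292
Perpetuity value at year 3: £58,100.00 / 0.096 = 605208.33333
PV of perpetuity: 605208.33333 / (1+0.096)^3 = 459698.65905
Total PV = 44830.00292 + 459698.65905 = 504528.66197

£504528.66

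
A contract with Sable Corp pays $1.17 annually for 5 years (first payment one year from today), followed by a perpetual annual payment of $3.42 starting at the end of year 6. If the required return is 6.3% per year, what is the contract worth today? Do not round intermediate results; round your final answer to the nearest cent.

$44.88

PV of 5-year annuity: $1.17 × [1 − (1+0.063)^−5] / 0.063 = 4.88850
Perpetuity value at year 5: $3.42 / 0.063 = 54.28571
PV of perpetuity: 54.28571 / (1+0.063)^5 = 39.99625
Total PV = 4.88850 + 39.99625 = 44.88475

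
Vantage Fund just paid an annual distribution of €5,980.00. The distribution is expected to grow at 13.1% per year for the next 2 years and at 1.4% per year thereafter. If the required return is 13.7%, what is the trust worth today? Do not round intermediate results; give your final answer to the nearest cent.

D_1 = 6763.38000
D_2 = 7649.38278
Terminal value at year 2: TV = D_2×(1+g_2)/(r−g_2) = 7756.47414/0.123 = 63060.76536
P_0 = D_1/(1+r)^1 + D_2/(1+r)^2 + TV/(1+r)^2
    = 5948.44327 + 5917.05307 + 48779.60823 = 60645.10458

€60645.10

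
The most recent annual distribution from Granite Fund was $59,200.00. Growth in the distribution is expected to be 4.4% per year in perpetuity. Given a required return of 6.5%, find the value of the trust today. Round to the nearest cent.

D₁ = D₀ × (1 + g) = $59,200.00 × 1.044 = $61,804.8000
Growing perpetuity: P = D₁ / (r − g) = $61,804.8000 / (0.065 − 0.044) = $2,943,085.71

$2943085.71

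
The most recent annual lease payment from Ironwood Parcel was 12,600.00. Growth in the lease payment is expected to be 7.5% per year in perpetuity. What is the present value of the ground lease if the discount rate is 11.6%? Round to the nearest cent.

330365.85

D₁ = D₀ × (1 + g) = 12,600.00 × 1.075 = 13,545.0000
Growing perpetuity: P = D₁ / (r − g) = 13,545.0000 / (0.116 − 0.075) = 330,365.85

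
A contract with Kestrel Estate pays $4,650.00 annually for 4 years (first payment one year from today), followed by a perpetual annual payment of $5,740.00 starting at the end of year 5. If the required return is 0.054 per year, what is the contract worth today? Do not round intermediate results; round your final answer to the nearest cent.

$102466.85

PV of 4-year annuity: $4,650.00 × [1 − (1+0.054)^−4] / 0.054 = 16336.60846
Perpetuity value at year 4: $5,740.00 / 0.054 = 106296.29630
PV of perpetuity: 106296.29630 / (1+0.054)^4 = 86130.24629
Total PV = 16336.60846 + 86130.24629 = 102466.85474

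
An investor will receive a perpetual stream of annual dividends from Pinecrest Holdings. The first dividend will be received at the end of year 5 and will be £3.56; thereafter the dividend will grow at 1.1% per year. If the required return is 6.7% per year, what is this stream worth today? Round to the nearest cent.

Value at end of year 4: C₁ / (r − g) = £3.56 / (0.067 − 0.011) = £63.5714
Discount to today: PV = £63.5714 / (1 + 0.067)^4 = £63.5714 / 1.296157 = £49.05

£49.05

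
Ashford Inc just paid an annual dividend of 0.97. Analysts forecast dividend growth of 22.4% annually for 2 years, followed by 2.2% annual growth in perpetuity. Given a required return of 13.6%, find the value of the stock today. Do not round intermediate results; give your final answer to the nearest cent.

12.27

D_1 = 1.18728
D_2 = 1.45323
Terminal value at year 2: TV = D_2×(1+g_2)/(r−g_2) = 1.48520/0.114 = 13.02809
P_0 = D_1/(1+r)^1 + D_2/(1+r)^2 + TV/(1+r)^2
    = 1.04514 + 1.12610 + 10.09541 = 12.26665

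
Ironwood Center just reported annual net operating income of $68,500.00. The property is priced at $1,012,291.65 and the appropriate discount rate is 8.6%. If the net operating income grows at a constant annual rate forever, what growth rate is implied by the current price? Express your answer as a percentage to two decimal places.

1.72%

P = D₀(1+g)/(r−g) ⇒ P(r−g) = D₀(1+g) ⇒ g(P+D₀) = P·r − D₀
g = (P·r − D₀)/(P + D₀) = ($1,012,291.65×0.086 − $68,500.00) / ($1,012,291.65 + $68,500.00) = 0.017170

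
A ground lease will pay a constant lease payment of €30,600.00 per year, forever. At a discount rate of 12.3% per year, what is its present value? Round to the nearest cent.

Level perpetuity: PV = C / r = €30,600.00 / 0.123 = €248,780.49

€248780.49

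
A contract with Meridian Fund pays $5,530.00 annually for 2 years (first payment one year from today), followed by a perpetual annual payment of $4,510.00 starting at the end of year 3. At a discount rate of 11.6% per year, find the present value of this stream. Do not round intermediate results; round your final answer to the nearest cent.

PV of 2-year annuity: $5,530.00 × [1 − (1+0.116)^−2] / 0.116 = 9395.33793
Perpetuity value at year 2: $4,510.00 / 0.116 = 38879.31034
PV of perpetuity: 38879.31034 / (1+0.116)^2 = 31216.92805
Total PV = 9395.33793 + 31216.92805 = 40612.26599

$40612.27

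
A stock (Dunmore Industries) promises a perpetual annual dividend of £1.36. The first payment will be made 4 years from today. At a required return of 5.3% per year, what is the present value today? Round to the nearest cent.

£21.98

Value at end of year 3: C / r = £1.36 / 0.053 = £25.6604
Discount to today: PV = £25.6604 / (1 + 0.053)^3 = £25.6604 / 1.167576 = £21.98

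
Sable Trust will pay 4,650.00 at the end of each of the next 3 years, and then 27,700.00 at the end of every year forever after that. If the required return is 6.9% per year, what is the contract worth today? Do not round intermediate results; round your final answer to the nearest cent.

PV of 3-year annuity: 4,650.00 × [1 − (1+0.069)^−3] / 0.069 = 12225.39943
Perpetuity value at year 3: 27,700.00 / 0.069 = 401449.27536
PV of perpetuity: 401449.27536 / (1+0.069)^3 = 328622.70239
Total PV = 12225.39943 + 328622.70239 = 340848.10183

340848.10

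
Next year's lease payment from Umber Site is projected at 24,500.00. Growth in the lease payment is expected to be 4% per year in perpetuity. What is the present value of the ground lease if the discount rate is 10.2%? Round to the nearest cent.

395161.29

Growing perpetuity: P = D₁ / (r − g) = 24,500.0000 / (0.102 − 0.04) = 395,161.29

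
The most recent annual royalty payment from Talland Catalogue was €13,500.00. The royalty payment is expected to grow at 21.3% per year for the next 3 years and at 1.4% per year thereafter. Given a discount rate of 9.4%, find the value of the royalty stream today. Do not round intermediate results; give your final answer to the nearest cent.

D_1 = 16375.50000
D_2 = 19863.48150
D_3 = 24094.40306
Terminal value at year 3: TV = D_3×(1+g_2)/(r−g_2) = 24431.72470/0.08 = 305396.55878
P_0 = D_1/(1+r)^1 + D_2/(1+r)^2 + D_3/(1+r)^3 + TV/(1+r)^3
    = 14968.46435 + 16596.66111 + 18401.96520 + 233244.90893 = 283211.99959

€283212.00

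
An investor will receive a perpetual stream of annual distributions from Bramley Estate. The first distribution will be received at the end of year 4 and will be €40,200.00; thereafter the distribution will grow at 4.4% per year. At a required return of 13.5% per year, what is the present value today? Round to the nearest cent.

€302132.24

Value at end of year 3: C₁ / (r − g) = €40,200.00 / (0.135 − 0.044) = €441,758.2418
Discount to today: PV = €441,758.2418 / (1 + 0.135)^3 = €441,758.2418 / 1.462135 = €302,132.24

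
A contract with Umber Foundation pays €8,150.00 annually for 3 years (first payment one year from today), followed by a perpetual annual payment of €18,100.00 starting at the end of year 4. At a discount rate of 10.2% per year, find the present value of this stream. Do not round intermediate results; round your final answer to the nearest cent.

€152793.67

PV of 3-year annuity: €8,150.00 × [1 − (1+0.102)^−3] / 0.102 = 20196.69260
Perpetuity value at year 3: €18,100.00 / 0.102 = 177450.98039
PV of perpetuity: 177450.98039 / (1+0.102)^3 = 132596.97596
Total PV = 20196.69260 + 132596.97596 = 152793.66856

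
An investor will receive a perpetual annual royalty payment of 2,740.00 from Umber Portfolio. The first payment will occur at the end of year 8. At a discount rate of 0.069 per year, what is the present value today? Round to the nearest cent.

24891.87

Value at end of year 7: C / r = 2,740.00 / 0.069 = 39,710.1449
Discount to today: PV = 39,710.1449 / (1 + 0.069)^7 = 39,710.1449 / 1.595306 = 24,891.87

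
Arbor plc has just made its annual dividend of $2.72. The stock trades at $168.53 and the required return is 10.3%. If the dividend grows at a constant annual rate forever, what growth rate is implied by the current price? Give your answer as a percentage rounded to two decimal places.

8.55%

P = D₀(1+g)/(r−g) ⇒ P(r−g) = D₀(1+g) ⇒ g(P+D₀) = P·r − D₀
g = (P·r − D₀)/(P + D₀) = ($168.53×0.103 − $2.72) / ($168.53 + $2.72) = 0.085481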